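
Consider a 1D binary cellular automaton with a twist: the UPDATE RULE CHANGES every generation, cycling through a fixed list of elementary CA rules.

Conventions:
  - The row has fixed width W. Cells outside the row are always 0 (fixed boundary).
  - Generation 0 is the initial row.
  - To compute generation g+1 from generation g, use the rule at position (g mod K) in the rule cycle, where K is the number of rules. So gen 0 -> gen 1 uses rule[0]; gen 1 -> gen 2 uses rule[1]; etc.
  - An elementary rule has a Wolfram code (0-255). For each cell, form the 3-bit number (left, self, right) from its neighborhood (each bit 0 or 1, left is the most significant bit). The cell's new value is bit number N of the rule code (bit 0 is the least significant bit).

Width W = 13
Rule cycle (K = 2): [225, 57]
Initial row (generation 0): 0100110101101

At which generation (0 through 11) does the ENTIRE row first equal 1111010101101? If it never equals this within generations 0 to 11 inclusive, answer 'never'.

Gen 0: 0100110101101
Gen 1 (rule 225): 0000011010110
Gen 2 (rule 57): 1111010101101
Gen 3 (rule 225): 0111101010110
Gen 4 (rule 57): 0100010101101
Gen 5 (rule 225): 0001001010110
Gen 6 (rule 57): 1100100101101
Gen 7 (rule 225): 0100000010110
Gen 8 (rule 57): 0011111001101
Gen 9 (rule 225): 1001111000110
Gen 10 (rule 57): 0101000110101
Gen 11 (rule 225): 0010010011010

Answer: 2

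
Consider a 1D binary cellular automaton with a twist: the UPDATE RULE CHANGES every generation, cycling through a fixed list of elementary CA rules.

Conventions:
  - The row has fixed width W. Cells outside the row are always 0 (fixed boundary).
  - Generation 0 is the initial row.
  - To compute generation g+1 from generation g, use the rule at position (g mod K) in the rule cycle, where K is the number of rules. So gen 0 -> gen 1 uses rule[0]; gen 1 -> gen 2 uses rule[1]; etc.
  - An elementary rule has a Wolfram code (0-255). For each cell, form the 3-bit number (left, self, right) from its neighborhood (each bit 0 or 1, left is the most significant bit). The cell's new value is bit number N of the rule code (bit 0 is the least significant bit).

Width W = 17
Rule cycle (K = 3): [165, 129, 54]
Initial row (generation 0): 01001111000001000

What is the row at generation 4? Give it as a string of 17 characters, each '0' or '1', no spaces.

Answer: 10010011001001111

Derivation:
Gen 0: 01001111000001000
Gen 1 (rule 165): 01000110011101011
Gen 2 (rule 129): 00010000001000000
Gen 3 (rule 54): 00111000011100000
Gen 4 (rule 165): 10010011001001111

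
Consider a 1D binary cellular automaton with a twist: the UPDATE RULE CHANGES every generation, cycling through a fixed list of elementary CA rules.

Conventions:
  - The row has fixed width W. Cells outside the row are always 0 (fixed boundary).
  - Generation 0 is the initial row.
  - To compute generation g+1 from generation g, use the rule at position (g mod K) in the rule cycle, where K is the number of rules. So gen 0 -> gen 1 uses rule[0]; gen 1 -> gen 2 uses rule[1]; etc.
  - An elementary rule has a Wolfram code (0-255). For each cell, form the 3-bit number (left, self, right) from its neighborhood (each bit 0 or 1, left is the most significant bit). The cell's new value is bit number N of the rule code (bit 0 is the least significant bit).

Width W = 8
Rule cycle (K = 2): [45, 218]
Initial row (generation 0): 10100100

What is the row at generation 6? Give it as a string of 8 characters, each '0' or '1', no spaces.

Gen 0: 10100100
Gen 1 (rule 45): 11100101
Gen 2 (rule 218): 11111000
Gen 3 (rule 45): 10000011
Gen 4 (rule 218): 01000111
Gen 5 (rule 45): 01010100
Gen 6 (rule 218): 10000010

Answer: 10000010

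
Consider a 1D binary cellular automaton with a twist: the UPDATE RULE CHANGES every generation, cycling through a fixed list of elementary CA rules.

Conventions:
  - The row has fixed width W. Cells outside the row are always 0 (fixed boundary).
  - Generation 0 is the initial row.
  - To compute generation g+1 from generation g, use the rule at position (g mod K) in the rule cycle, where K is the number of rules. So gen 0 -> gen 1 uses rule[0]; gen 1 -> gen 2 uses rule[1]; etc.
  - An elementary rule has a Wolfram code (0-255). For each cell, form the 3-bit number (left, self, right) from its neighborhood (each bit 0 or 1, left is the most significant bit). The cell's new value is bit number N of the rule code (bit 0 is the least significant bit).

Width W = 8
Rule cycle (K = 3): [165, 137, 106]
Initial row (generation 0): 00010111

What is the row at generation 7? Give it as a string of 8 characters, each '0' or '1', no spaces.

Answer: 11000110

Derivation:
Gen 0: 00010111
Gen 1 (rule 165): 11011010
Gen 2 (rule 137): 10010000
Gen 3 (rule 106): 00100000
Gen 4 (rule 165): 10101111
Gen 5 (rule 137): 00001110
Gen 6 (rule 106): 00011010
Gen 7 (rule 165): 11000110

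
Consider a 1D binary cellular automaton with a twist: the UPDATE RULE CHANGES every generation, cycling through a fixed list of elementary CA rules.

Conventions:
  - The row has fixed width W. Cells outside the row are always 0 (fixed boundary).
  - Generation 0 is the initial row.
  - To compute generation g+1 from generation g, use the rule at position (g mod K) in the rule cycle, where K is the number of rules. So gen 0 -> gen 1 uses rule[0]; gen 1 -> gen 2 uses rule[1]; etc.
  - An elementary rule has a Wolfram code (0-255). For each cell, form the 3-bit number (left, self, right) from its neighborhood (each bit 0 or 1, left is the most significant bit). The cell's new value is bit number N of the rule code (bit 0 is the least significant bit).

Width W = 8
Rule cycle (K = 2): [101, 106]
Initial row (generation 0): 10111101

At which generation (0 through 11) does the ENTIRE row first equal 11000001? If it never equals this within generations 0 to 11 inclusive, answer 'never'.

Answer: never

Derivation:
Gen 0: 10111101
Gen 1 (rule 101): 11000111
Gen 2 (rule 106): 11001101
Gen 3 (rule 101): 01000111
Gen 4 (rule 106): 10001101
Gen 5 (rule 101): 10100111
Gen 6 (rule 106): 01001101
Gen 7 (rule 101): 01000111
Gen 8 (rule 106): 10001101
Gen 9 (rule 101): 10100111
Gen 10 (rule 106): 01001101
Gen 11 (rule 101): 01000111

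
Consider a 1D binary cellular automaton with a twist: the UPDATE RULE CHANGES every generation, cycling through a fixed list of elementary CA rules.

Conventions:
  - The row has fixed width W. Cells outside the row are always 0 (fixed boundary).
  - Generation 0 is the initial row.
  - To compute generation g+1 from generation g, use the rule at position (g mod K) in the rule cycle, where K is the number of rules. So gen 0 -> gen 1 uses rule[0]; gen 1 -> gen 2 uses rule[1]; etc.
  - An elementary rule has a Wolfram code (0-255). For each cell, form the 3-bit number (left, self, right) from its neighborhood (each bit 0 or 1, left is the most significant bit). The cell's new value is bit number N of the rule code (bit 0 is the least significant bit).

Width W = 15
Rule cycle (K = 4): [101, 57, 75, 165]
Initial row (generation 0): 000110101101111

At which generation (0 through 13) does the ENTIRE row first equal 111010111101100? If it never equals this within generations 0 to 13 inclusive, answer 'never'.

Gen 0: 000110101101111
Gen 1 (rule 101): 110011110110001
Gen 2 (rule 57): 101010001101100
Gen 3 (rule 75): 000000111101101
Gen 4 (rule 165): 111110011010011
Gen 5 (rule 101): 000010001110001
Gen 6 (rule 57): 111001101001100
Gen 7 (rule 75): 101011100011101
Gen 8 (rule 165): 111101001001011
Gen 9 (rule 101): 000111001001101
Gen 10 (rule 57): 110100100101010
Gen 11 (rule 75): 110001001000000
Gen 12 (rule 165): 000101001011111
Gen 13 (rule 101): 110111001100001

Answer: never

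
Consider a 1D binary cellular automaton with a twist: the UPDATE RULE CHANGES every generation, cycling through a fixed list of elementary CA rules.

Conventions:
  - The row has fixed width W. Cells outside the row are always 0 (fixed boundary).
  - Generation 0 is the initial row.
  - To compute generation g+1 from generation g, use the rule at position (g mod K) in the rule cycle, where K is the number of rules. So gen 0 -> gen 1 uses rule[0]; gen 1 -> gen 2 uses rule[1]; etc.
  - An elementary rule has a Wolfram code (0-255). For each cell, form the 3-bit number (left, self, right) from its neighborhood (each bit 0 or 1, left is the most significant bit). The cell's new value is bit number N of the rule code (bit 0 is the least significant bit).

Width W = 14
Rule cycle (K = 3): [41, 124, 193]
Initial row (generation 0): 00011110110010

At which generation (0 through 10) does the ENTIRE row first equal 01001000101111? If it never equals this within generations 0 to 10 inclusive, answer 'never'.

Gen 0: 00011110110010
Gen 1 (rule 41): 11010001100000
Gen 2 (rule 124): 11111001110000
Gen 3 (rule 193): 01111000110111
Gen 4 (rule 41): 01000010101100
Gen 5 (rule 124): 01100011111110
Gen 6 (rule 193): 00101001111110
Gen 7 (rule 41): 10010001000000
Gen 8 (rule 124): 11011001100000
Gen 9 (rule 193): 01001000101111
Gen 10 (rule 41): 00000010011000

Answer: 9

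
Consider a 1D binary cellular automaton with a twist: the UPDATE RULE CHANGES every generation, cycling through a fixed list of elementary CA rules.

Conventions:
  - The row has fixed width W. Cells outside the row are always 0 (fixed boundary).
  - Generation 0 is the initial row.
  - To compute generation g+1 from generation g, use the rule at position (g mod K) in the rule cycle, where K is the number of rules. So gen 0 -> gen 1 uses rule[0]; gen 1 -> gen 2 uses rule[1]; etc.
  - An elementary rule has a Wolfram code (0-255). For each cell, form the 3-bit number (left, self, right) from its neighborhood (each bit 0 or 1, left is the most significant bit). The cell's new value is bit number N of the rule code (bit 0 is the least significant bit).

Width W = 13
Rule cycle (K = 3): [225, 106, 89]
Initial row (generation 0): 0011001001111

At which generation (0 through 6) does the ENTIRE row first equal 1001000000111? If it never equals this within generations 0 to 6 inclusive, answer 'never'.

Gen 0: 0011001001111
Gen 1 (rule 225): 1001000000111
Gen 2 (rule 106): 0010000001101
Gen 3 (rule 89): 1001111101100
Gen 4 (rule 225): 0000111110101
Gen 5 (rule 106): 0001100011010
Gen 6 (rule 89): 1101111011001

Answer: 1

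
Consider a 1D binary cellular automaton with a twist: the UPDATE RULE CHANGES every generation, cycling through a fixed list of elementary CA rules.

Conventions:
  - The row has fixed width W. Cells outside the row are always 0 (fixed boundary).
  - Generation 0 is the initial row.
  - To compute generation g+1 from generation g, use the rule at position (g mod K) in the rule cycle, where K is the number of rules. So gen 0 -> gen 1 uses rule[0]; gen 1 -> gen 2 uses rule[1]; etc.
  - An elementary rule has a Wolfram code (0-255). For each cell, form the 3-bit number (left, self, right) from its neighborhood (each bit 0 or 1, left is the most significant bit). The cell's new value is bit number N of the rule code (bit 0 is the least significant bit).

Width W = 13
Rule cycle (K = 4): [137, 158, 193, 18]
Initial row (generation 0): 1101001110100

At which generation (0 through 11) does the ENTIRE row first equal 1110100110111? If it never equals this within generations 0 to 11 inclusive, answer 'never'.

Answer: never

Derivation:
Gen 0: 1101001110100
Gen 1 (rule 137): 1000001100001
Gen 2 (rule 158): 1100011010011
Gen 3 (rule 193): 0101001000001
Gen 4 (rule 18): 1000110100010
Gen 5 (rule 137): 0010100001000
Gen 6 (rule 158): 0110110011100
Gen 7 (rule 193): 0010010001101
Gen 8 (rule 18): 0101101010000
Gen 9 (rule 137): 0001000000111
Gen 10 (rule 158): 0011100001110
Gen 11 (rule 193): 1001101100110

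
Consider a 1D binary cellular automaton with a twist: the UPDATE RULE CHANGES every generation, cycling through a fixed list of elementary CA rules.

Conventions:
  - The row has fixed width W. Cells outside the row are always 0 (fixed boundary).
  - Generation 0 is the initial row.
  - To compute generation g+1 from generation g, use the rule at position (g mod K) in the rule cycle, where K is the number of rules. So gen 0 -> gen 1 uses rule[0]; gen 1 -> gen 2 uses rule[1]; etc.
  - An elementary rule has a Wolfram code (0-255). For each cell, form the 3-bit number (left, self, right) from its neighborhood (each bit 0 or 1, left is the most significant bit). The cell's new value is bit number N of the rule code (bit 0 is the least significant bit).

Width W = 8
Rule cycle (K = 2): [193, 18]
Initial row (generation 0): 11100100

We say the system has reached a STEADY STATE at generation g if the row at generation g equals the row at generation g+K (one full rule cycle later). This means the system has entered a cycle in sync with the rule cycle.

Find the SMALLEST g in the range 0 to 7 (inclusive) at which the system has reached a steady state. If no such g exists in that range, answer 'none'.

Answer: 4

Derivation:
Gen 0: 11100100
Gen 1 (rule 193): 01100001
Gen 2 (rule 18): 10010010
Gen 3 (rule 193): 00000000
Gen 4 (rule 18): 00000000
Gen 5 (rule 193): 11111111
Gen 6 (rule 18): 00000000
Gen 7 (rule 193): 11111111
Gen 8 (rule 18): 00000000
Gen 9 (rule 193): 11111111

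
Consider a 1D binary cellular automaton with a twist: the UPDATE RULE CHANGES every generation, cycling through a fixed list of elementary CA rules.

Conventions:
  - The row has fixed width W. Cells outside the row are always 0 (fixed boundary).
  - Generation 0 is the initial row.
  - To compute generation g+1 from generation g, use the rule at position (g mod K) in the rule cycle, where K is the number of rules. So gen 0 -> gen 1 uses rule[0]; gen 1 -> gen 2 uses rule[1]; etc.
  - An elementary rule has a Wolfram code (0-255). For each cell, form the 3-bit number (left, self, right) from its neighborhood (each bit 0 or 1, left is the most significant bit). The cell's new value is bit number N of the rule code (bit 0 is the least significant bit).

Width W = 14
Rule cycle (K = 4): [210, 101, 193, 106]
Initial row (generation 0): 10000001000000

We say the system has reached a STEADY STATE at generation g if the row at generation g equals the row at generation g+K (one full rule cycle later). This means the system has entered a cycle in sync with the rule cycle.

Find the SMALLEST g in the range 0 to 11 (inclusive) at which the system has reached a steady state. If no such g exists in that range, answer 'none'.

Answer: none

Derivation:
Gen 0: 10000001000000
Gen 1 (rule 210): 01000010100000
Gen 2 (rule 101): 01011011101111
Gen 3 (rule 193): 00001001100111
Gen 4 (rule 106): 00010011101101
Gen 5 (rule 210): 00101101100100
Gen 6 (rule 101): 10110110100101
Gen 7 (rule 193): 00010010000000
Gen 8 (rule 106): 00100100000000
Gen 9 (rule 210): 01011010000000
Gen 10 (rule 101): 01101110111111
Gen 11 (rule 193): 00100110011111
Gen 12 (rule 106): 01001110110001
Gen 13 (rule 210): 10110110011010
Gen 14 (rule 101): 11011010001110
Gen 15 (rule 193): 01001000100110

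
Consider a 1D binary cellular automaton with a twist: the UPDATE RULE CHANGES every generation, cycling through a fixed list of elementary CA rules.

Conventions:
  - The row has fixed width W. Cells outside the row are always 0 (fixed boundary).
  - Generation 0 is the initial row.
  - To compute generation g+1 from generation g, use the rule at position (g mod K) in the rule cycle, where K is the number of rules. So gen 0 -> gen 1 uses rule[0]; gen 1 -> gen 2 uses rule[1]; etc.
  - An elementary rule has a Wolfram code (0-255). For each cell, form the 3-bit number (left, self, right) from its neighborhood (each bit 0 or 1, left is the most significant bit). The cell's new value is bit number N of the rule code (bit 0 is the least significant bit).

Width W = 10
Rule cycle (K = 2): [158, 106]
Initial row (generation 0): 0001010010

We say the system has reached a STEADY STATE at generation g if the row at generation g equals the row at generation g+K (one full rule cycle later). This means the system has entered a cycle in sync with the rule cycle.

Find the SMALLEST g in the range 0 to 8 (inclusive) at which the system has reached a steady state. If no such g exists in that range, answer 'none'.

Gen 0: 0001010010
Gen 1 (rule 158): 0011011111
Gen 2 (rule 106): 0111110001
Gen 3 (rule 158): 1111101011
Gen 4 (rule 106): 1000110111
Gen 5 (rule 158): 1101100110
Gen 6 (rule 106): 1111101110
Gen 7 (rule 158): 1111001101
Gen 8 (rule 106): 1001011110
Gen 9 (rule 158): 1111011101
Gen 10 (rule 106): 1001110110

Answer: none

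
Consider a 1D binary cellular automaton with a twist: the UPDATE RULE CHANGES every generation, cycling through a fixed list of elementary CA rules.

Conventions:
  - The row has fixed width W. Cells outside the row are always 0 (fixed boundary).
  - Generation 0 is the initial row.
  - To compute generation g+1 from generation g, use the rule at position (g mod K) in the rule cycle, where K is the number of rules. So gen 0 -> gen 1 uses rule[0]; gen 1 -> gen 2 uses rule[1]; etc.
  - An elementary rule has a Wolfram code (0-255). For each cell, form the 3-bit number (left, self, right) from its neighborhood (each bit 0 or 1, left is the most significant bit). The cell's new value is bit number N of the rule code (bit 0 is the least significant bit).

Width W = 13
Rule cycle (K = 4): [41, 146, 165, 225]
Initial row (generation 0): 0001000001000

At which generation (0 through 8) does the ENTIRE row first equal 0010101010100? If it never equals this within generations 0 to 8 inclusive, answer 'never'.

Gen 0: 0001000001000
Gen 1 (rule 41): 1100011100011
Gen 2 (rule 146): 0010101010100
Gen 3 (rule 165): 1011111111101
Gen 4 (rule 225): 0101111111110
Gen 5 (rule 41): 0011000000000
Gen 6 (rule 146): 0100100000000
Gen 7 (rule 165): 0100101111111
Gen 8 (rule 225): 0000010111111

Answer: 2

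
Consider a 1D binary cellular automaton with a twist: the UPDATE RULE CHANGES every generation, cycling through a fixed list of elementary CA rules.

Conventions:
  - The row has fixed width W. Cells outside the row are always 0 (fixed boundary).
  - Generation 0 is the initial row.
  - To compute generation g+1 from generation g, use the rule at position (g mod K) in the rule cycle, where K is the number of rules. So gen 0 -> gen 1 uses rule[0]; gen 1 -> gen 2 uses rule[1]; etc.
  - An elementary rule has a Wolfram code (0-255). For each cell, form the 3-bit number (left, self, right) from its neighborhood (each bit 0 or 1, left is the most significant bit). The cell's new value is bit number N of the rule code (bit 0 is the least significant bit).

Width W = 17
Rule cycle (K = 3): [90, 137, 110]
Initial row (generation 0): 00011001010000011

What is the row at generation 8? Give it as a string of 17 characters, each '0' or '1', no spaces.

Answer: 10011111100000010

Derivation:
Gen 0: 00011001010000011
Gen 1 (rule 90): 00111110001000111
Gen 2 (rule 137): 10111100100010110
Gen 3 (rule 110): 11100101100111110
Gen 4 (rule 90): 10111001111100011
Gen 5 (rule 137): 00110001111001010
Gen 6 (rule 110): 01110011001011110
Gen 7 (rule 90): 11011111110010011
Gen 8 (rule 137): 10011111100000010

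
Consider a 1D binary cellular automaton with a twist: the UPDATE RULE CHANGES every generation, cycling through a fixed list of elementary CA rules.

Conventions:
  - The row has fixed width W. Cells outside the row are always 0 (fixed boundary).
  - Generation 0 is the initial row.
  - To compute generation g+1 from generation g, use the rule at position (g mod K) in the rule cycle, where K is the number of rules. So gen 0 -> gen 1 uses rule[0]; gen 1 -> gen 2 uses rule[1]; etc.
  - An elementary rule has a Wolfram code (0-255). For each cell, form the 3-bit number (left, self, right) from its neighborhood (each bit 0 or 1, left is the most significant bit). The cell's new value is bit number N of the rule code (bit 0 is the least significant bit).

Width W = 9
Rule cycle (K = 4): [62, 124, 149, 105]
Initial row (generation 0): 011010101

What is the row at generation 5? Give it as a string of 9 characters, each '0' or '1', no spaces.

Gen 0: 011010101
Gen 1 (rule 62): 110111111
Gen 2 (rule 124): 111100001
Gen 3 (rule 149): 011011101
Gen 4 (rule 105): 011110110
Gen 5 (rule 62): 110001101

Answer: 110001101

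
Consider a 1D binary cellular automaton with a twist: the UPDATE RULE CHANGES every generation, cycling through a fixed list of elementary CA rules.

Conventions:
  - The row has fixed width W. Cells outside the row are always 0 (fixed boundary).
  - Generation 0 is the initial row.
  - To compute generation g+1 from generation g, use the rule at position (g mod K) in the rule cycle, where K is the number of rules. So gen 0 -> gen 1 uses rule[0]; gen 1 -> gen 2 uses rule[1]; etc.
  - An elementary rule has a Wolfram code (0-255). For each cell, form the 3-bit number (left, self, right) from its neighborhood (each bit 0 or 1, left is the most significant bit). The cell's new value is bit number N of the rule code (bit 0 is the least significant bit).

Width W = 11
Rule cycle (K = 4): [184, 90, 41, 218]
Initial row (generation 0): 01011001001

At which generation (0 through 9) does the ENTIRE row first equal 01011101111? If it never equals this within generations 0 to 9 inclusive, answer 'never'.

Answer: never

Derivation:
Gen 0: 01011001001
Gen 1 (rule 184): 00110100100
Gen 2 (rule 90): 01110011010
Gen 3 (rule 41): 01000010100
Gen 4 (rule 218): 10100100010
Gen 5 (rule 184): 01010010001
Gen 6 (rule 90): 10001101010
Gen 7 (rule 41): 00101010100
Gen 8 (rule 218): 01000000010
Gen 9 (rule 184): 00100000001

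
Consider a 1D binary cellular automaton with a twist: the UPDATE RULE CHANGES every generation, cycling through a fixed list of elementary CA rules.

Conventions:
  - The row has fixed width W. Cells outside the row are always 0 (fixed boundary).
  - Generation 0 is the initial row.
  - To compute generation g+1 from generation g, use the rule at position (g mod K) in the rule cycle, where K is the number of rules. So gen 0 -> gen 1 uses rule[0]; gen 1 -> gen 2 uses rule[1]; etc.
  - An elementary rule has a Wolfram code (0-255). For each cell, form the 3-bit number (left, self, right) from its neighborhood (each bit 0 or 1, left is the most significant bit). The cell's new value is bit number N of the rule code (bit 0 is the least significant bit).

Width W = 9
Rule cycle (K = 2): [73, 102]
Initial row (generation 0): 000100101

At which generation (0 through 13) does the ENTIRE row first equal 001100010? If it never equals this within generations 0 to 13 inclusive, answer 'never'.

Answer: never

Derivation:
Gen 0: 000100101
Gen 1 (rule 73): 110000000
Gen 2 (rule 102): 010000000
Gen 3 (rule 73): 000111111
Gen 4 (rule 102): 001000001
Gen 5 (rule 73): 100011100
Gen 6 (rule 102): 100100100
Gen 7 (rule 73): 000000001
Gen 8 (rule 102): 000000011
Gen 9 (rule 73): 111111011
Gen 10 (rule 102): 000001101
Gen 11 (rule 73): 111101100
Gen 12 (rule 102): 000110100
Gen 13 (rule 73): 110110001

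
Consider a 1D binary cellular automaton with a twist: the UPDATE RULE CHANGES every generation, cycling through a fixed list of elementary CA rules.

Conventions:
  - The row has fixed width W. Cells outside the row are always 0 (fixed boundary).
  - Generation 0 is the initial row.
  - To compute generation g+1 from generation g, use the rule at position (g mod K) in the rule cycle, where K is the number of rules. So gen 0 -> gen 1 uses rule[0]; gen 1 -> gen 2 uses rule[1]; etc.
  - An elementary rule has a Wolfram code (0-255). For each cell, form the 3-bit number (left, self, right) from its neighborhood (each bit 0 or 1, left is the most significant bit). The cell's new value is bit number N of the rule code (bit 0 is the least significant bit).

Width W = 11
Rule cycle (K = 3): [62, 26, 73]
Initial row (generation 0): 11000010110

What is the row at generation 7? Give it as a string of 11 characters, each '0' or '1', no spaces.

Gen 0: 11000010110
Gen 1 (rule 62): 10100111101
Gen 2 (rule 26): 00011100000
Gen 3 (rule 73): 11010101111
Gen 4 (rule 62): 10111111000
Gen 5 (rule 26): 00100000100
Gen 6 (rule 73): 10001110001
Gen 7 (rule 62): 11011001011

Answer: 11011001011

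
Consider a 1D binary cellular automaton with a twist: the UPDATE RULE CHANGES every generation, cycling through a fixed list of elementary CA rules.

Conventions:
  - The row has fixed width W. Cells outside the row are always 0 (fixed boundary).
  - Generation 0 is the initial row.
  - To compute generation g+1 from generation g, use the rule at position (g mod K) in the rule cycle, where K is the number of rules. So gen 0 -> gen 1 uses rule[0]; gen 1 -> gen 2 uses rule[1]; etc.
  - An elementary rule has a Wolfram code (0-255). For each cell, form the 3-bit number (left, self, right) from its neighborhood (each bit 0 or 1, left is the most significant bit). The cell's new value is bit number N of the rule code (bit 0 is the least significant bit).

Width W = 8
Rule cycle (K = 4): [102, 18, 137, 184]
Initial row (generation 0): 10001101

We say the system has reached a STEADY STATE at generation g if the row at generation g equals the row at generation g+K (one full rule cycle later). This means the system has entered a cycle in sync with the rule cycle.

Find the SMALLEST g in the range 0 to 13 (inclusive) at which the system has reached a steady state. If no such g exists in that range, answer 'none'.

Gen 0: 10001101
Gen 1 (rule 102): 10010111
Gen 2 (rule 18): 01100000
Gen 3 (rule 137): 01001111
Gen 4 (rule 184): 00101110
Gen 5 (rule 102): 01110010
Gen 6 (rule 18): 10001101
Gen 7 (rule 137): 00101000
Gen 8 (rule 184): 00010100
Gen 9 (rule 102): 00111100
Gen 10 (rule 18): 01000010
Gen 11 (rule 137): 00011000
Gen 12 (rule 184): 00010100
Gen 13 (rule 102): 00111100
Gen 14 (rule 18): 01000010
Gen 15 (rule 137): 00011000
Gen 16 (rule 184): 00010100
Gen 17 (rule 102): 00111100

Answer: 8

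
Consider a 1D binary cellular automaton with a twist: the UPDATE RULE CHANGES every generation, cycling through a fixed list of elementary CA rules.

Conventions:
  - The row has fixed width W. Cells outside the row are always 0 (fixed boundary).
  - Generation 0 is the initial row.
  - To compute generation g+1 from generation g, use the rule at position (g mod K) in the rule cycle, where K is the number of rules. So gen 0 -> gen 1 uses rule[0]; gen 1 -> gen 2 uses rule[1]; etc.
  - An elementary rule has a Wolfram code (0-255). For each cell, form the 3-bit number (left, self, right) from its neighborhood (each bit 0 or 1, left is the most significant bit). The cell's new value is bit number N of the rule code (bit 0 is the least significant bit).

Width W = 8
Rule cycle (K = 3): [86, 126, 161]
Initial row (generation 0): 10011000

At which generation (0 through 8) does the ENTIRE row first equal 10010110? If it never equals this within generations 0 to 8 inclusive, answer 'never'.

Answer: never

Derivation:
Gen 0: 10011000
Gen 1 (rule 86): 11101100
Gen 2 (rule 126): 10111110
Gen 3 (rule 161): 01011100
Gen 4 (rule 86): 11000110
Gen 5 (rule 126): 11101111
Gen 6 (rule 161): 01010110
Gen 7 (rule 86): 11010011
Gen 8 (rule 126): 11111111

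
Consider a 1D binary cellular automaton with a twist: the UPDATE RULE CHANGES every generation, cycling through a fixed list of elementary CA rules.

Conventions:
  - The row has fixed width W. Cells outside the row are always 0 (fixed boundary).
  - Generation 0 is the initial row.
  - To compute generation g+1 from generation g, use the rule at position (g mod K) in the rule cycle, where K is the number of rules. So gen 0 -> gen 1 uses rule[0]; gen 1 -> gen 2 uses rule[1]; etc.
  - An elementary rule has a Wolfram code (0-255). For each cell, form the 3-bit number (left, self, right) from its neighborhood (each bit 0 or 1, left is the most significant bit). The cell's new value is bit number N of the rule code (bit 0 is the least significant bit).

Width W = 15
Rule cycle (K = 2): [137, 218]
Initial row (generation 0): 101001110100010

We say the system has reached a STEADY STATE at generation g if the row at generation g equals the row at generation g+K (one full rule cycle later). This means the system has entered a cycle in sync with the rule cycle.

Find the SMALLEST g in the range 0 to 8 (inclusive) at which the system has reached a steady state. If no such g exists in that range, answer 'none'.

Gen 0: 101001110100010
Gen 1 (rule 137): 000001100001000
Gen 2 (rule 218): 000011110010100
Gen 3 (rule 137): 111011100000001
Gen 4 (rule 218): 111011110000010
Gen 5 (rule 137): 110011100111000
Gen 6 (rule 218): 111111111111100
Gen 7 (rule 137): 111111111111001
Gen 8 (rule 218): 111111111111110
Gen 9 (rule 137): 111111111111100
Gen 10 (rule 218): 111111111111110

Answer: 8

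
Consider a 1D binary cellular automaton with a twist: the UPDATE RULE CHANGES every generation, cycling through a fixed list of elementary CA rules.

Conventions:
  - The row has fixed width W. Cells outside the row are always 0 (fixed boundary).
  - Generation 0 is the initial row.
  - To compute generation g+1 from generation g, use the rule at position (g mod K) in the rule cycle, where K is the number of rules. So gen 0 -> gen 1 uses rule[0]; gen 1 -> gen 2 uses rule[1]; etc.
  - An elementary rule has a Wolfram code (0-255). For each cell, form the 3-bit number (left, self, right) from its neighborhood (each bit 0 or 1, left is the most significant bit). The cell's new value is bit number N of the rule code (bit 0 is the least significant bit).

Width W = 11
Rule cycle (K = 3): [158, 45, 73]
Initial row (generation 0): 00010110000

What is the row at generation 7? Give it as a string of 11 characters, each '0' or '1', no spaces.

Answer: 10101100101

Derivation:
Gen 0: 00010110000
Gen 1 (rule 158): 00110101000
Gen 2 (rule 45): 10101111011
Gen 3 (rule 73): 00001001011
Gen 4 (rule 158): 00011111010
Gen 5 (rule 45): 11010000110
Gen 6 (rule 73): 11000110110
Gen 7 (rule 158): 10101100101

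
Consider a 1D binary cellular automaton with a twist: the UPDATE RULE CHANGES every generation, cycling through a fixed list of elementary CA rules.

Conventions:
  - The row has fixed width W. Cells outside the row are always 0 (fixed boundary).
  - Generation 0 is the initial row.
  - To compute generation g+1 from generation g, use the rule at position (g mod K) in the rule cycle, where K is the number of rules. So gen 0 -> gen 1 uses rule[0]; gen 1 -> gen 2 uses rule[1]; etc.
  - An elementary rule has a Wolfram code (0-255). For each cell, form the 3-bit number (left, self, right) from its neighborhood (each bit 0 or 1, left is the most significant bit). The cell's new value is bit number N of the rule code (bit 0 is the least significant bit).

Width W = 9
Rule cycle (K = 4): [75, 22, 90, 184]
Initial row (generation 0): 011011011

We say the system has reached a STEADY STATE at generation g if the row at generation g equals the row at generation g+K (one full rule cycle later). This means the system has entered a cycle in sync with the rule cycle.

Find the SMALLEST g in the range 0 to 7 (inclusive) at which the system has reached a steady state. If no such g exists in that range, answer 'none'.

Answer: 2

Derivation:
Gen 0: 011011011
Gen 1 (rule 75): 111011011
Gen 2 (rule 22): 000000000
Gen 3 (rule 90): 000000000
Gen 4 (rule 184): 000000000
Gen 5 (rule 75): 111111111
Gen 6 (rule 22): 000000000
Gen 7 (rule 90): 000000000
Gen 8 (rule 184): 000000000
Gen 9 (rule 75): 111111111
Gen 10 (rule 22): 000000000
Gen 11 (rule 90): 000000000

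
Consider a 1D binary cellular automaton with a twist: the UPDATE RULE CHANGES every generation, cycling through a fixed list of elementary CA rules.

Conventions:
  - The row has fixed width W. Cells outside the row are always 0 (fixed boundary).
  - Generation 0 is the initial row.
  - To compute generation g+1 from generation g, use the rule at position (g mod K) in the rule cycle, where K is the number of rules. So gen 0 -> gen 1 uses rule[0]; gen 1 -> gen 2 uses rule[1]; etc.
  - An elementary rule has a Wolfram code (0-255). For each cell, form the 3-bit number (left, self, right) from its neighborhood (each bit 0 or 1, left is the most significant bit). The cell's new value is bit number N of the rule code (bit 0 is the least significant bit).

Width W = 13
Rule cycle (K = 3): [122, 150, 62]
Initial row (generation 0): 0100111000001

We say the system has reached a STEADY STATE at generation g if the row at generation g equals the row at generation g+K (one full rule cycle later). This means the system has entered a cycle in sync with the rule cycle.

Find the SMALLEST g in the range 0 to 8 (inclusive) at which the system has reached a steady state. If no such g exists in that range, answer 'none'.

Answer: none

Derivation:
Gen 0: 0100111000001
Gen 1 (rule 122): 1011101100010
Gen 2 (rule 150): 1001000010111
Gen 3 (rule 62): 1111100111100
Gen 4 (rule 122): 1000111100110
Gen 5 (rule 150): 1101011011001
Gen 6 (rule 62): 1011110110111
Gen 7 (rule 122): 0110011111101
Gen 8 (rule 150): 1001101111001
Gen 9 (rule 62): 1111011000111
Gen 10 (rule 122): 1001111101101
Gen 11 (rule 150): 1110111000001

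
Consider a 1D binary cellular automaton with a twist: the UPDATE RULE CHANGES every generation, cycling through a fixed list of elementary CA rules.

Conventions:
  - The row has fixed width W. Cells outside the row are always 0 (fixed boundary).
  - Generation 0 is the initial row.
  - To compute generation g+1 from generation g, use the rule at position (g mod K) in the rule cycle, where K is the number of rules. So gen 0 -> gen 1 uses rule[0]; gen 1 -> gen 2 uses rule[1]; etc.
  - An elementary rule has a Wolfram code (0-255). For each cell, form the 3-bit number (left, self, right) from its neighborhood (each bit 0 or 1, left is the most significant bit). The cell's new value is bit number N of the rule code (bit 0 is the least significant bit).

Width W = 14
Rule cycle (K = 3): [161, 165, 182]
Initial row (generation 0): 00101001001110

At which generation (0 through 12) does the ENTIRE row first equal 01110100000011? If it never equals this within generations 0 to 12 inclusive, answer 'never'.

Gen 0: 00101001001110
Gen 1 (rule 161): 10010000000100
Gen 2 (rule 165): 10010111110101
Gen 3 (rule 182): 11111011101111
Gen 4 (rule 161): 01110101010110
Gen 5 (rule 165): 00101111111000
Gen 6 (rule 182): 01110111110100
Gen 7 (rule 161): 00101011101001
Gen 8 (rule 165): 10111101011001
Gen 9 (rule 182): 11011011100111
Gen 10 (rule 161): 00100101000010
Gen 11 (rule 165): 10100111011010
Gen 12 (rule 182): 11111010100111

Answer: never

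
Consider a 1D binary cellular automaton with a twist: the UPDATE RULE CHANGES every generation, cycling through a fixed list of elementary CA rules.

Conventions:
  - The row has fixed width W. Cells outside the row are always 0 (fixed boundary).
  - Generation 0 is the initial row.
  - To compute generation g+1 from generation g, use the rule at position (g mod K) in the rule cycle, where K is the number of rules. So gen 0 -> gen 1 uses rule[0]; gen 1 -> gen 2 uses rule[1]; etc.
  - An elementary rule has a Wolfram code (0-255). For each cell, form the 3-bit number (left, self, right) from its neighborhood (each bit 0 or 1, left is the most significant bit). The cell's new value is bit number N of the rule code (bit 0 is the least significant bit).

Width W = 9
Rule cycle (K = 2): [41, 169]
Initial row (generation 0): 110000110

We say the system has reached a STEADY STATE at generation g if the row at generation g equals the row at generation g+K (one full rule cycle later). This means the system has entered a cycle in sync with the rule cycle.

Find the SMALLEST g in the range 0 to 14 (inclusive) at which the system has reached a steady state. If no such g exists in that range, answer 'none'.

Answer: 9

Derivation:
Gen 0: 110000110
Gen 1 (rule 41): 100110100
Gen 2 (rule 169): 000101001
Gen 3 (rule 41): 110010000
Gen 4 (rule 169): 100000111
Gen 5 (rule 41): 001110100
Gen 6 (rule 169): 101101001
Gen 7 (rule 41): 011010000
Gen 8 (rule 169): 010100111
Gen 9 (rule 41): 001000100
Gen 10 (rule 169): 100010001
Gen 11 (rule 41): 001000100
Gen 12 (rule 169): 100010001
Gen 13 (rule 41): 001000100
Gen 14 (rule 169): 100010001
Gen 15 (rule 41): 001000100
Gen 16 (rule 169): 100010001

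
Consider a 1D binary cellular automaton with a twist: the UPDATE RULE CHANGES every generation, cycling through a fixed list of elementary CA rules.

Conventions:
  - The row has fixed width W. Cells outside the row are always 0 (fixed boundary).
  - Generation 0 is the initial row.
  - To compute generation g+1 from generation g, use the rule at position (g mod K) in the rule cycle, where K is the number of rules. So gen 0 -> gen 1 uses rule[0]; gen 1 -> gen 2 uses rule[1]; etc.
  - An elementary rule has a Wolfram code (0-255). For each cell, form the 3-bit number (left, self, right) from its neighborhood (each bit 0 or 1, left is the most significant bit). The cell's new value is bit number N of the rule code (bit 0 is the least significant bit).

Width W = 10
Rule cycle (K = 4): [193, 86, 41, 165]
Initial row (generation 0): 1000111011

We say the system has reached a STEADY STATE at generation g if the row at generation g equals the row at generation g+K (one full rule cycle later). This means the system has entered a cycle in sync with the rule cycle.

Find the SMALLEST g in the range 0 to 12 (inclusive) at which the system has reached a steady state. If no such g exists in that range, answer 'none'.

Answer: none

Derivation:
Gen 0: 1000111011
Gen 1 (rule 193): 0010011001
Gen 2 (rule 86): 0111101111
Gen 3 (rule 41): 0100011000
Gen 4 (rule 165): 0101000011
Gen 5 (rule 193): 0000011001
Gen 6 (rule 86): 0000101111
Gen 7 (rule 41): 1110011000
Gen 8 (rule 165): 0100000011
Gen 9 (rule 193): 0001111001
Gen 10 (rule 86): 0010001111
Gen 11 (rule 41): 1000101000
Gen 12 (rule 165): 1010111011
Gen 13 (rule 193): 0000011001
Gen 14 (rule 86): 0000101111
Gen 15 (rule 41): 1110011000
Gen 16 (rule 165): 0100000011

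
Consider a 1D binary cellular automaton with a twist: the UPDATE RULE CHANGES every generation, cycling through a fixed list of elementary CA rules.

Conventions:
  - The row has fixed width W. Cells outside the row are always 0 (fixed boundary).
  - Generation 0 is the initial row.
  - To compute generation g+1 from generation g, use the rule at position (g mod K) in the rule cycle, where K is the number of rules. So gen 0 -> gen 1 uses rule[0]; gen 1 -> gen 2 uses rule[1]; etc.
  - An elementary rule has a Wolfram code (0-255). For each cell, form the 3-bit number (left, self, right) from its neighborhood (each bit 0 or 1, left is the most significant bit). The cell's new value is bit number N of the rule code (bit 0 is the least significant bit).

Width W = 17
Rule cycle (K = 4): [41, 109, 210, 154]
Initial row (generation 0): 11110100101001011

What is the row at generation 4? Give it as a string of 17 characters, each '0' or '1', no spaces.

Answer: 00000010100101110

Derivation:
Gen 0: 11110100101001011
Gen 1 (rule 41): 10001000010000110
Gen 2 (rule 109): 10101011010110110
Gen 3 (rule 210): 00000001000010011
Gen 4 (rule 154): 00000010100101110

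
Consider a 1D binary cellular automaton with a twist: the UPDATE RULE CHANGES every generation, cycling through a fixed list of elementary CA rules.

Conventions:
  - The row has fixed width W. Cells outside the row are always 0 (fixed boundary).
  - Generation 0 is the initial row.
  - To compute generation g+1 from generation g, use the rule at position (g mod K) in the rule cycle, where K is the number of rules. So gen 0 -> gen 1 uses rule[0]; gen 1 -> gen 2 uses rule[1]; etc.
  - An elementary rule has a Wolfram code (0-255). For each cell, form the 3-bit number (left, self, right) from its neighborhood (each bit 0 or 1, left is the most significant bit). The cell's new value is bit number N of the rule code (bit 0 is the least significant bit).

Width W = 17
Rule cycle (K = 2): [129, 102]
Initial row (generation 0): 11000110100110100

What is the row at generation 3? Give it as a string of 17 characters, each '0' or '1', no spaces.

Answer: 10000111111111000

Derivation:
Gen 0: 11000110100110100
Gen 1 (rule 129): 00010000000000001
Gen 2 (rule 102): 00110000000000011
Gen 3 (rule 129): 10000111111111000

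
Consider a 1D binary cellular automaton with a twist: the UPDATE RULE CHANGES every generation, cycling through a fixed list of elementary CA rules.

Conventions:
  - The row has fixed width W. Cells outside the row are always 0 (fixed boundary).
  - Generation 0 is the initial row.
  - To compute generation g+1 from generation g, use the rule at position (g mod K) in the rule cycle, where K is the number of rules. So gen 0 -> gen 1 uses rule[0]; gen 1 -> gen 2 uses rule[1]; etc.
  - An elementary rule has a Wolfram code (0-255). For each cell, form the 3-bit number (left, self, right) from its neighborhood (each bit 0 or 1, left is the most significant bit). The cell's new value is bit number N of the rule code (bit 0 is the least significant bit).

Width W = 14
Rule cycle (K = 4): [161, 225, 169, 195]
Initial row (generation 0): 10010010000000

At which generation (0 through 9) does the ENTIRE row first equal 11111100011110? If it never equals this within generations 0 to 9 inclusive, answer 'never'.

Gen 0: 10010010000000
Gen 1 (rule 161): 00000000111111
Gen 2 (rule 225): 11111110011111
Gen 3 (rule 169): 11111100011110
Gen 4 (rule 195): 01111101101110
Gen 5 (rule 161): 00111010010100
Gen 6 (rule 225): 10011100001001
Gen 7 (rule 169): 00011001100000
Gen 8 (rule 195): 11101010101111
Gen 9 (rule 161): 01010101010110

Answer: 3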